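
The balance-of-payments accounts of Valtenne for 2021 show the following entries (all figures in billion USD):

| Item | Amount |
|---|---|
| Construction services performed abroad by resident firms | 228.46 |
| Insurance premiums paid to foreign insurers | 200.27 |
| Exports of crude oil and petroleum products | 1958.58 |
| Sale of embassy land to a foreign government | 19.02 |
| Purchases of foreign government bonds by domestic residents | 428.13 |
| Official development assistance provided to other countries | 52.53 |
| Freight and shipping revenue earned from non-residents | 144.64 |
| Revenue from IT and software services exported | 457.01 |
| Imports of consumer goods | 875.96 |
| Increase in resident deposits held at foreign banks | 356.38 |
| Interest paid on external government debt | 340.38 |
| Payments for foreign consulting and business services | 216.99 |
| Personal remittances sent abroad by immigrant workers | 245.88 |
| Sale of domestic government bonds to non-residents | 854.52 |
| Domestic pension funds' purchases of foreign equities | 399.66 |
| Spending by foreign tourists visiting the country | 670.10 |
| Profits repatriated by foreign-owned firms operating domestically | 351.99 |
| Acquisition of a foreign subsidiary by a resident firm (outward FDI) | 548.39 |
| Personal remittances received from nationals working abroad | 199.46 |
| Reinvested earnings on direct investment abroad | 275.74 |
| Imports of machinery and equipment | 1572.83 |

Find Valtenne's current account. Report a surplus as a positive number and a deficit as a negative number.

77.16

Goods: 1958.58 - 1572.83 - 875.96 = -490.21
Services: 457.01 - 216.99 + 228.46 + 670.10 + 144.64 - 200.27 = 1082.95
Primary income: -351.99 - 340.38 + 275.74 = -416.63
Secondary income: 199.46 - 245.88 - 52.53 = -98.95
Current account = (-490.21) + 1082.95 + (-416.63) + (-98.95) = 77.16
(Excluded from the current account — capital account: sale of embassy land to a foreign government 19.02; financial account: purchases of foreign government bonds by domestic residents 428.13, increase in resident deposits held at foreign banks 356.38, sale of domestic government bonds to non-residents 854.52, domestic pension funds' purchases of foreign equities 399.66, acquisition of a foreign subsidiary by a resident firm (outward FDI) 548.39.)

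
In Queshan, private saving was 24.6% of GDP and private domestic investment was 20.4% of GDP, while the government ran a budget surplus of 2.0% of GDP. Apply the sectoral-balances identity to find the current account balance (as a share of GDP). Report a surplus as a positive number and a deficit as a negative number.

By the sectoral-balances identity, CA = (S_private - I) + (T - G).
Private balance = 24.6 - 20.4 = 4.2
Government balance (T - G) = 2.0
CA = 4.2 + 2.0 = 6.2

6.2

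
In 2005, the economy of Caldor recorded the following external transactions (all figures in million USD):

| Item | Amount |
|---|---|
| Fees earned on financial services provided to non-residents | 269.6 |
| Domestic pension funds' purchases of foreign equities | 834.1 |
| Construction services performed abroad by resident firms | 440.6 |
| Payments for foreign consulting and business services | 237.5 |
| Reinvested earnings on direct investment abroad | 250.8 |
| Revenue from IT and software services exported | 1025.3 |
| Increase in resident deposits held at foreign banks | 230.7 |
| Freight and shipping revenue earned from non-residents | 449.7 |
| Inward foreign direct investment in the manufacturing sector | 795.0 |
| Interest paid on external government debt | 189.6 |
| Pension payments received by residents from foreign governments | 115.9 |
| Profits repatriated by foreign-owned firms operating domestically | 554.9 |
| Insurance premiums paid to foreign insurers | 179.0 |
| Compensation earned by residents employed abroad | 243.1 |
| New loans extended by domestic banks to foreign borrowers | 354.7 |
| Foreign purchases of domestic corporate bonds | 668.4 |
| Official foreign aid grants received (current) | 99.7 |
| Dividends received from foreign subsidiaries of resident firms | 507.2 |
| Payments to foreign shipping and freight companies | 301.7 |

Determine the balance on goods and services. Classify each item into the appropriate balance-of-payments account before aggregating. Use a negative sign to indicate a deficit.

1467.0

Services: -237.5 - 179.0 + 1025.3 + 440.6 + 449.7 - 301.7 + 269.6 = 1467.0
Trade balance = 0.0 + 1467.0 = 1467.0
(Excluded from the trade balance — financial account: domestic pension funds' purchases of foreign equities 834.1, increase in resident deposits held at foreign banks 230.7, inward foreign direct investment in the manufacturing sector 795.0, new loans extended by domestic banks to foreign borrowers 354.7, foreign purchases of domestic corporate bonds 668.4; primary income: reinvested earnings on direct investment abroad 250.8, interest paid on external government debt 189.6, profits repatriated by foreign-owned firms operating domestically 554.9, compensation earned by residents employed abroad 243.1, dividends received from foreign subsidiaries of resident firms 507.2; secondary income: pension payments received by residents from foreign governments 115.9, official foreign aid grants received (current) 99.7.)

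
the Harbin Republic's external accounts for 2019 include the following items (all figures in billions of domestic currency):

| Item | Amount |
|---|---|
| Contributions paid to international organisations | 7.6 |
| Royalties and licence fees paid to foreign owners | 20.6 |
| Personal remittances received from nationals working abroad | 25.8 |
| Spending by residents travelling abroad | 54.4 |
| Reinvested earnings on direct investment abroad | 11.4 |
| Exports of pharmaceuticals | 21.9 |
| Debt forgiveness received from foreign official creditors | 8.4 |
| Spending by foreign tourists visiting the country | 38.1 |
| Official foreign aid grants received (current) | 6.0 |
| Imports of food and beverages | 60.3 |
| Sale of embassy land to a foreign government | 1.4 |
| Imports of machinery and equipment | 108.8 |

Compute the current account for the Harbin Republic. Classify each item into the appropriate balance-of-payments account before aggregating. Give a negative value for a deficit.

Goods: 21.9 - 60.3 - 108.8 = -147.2
Services: -54.4 - 20.6 + 38.1 = -36.9
Primary income: 11.4
Secondary income: 6.0 - 7.6 + 25.8 = 24.2
Current account = (-147.2) + (-36.9) + 11.4 + 24.2 = -148.5
(Excluded from the current account — capital account: debt forgiveness received from foreign official creditors 8.4, sale of embassy land to a foreign government 1.4.)

-148.5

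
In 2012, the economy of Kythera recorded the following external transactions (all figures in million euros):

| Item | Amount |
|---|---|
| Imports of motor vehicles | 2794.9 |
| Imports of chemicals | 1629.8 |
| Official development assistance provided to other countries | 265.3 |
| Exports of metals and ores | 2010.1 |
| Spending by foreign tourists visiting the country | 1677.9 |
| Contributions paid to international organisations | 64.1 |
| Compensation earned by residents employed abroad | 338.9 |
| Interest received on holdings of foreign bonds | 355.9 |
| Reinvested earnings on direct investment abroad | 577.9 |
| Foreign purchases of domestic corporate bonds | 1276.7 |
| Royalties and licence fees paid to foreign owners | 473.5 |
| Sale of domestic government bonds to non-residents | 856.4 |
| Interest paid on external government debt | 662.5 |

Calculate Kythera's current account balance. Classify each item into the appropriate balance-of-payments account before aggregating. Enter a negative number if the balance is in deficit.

Goods: -1629.8 + 2010.1 - 2794.9 = -2414.6
Services: -473.5 + 1677.9 = 1204.4
Primary income: 355.9 + 338.9 + 577.9 - 662.5 = 610.2
Secondary income: -265.3 - 64.1 = -329.4
Current account = (-2414.6) + 1204.4 + 610.2 + (-329.4) = -929.4
(Excluded from the current account — financial account: foreign purchases of domestic corporate bonds 1276.7, sale of domestic government bonds to non-residents 856.4.)

-929.4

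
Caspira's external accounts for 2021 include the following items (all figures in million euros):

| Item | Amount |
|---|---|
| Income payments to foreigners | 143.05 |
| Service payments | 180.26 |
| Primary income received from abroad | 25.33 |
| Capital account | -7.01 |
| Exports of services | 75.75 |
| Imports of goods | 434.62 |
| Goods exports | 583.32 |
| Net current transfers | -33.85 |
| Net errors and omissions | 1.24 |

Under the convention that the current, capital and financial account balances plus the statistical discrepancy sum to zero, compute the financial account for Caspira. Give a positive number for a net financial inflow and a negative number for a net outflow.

Goods balance = 583.32 - 434.62 = 148.70
Services balance = 75.75 - 180.26 = -104.51
Trade balance (goods + services) = 148.70 + (-104.51) = 44.19
Net primary income = 25.33 - 143.05 = -117.72
Net secondary income = -33.85
Current account = 44.19 + (-117.72) + (-33.85) = -107.38
Financial account = -(-107.38 + (-7.01) + 1.24) = 113.15

113.15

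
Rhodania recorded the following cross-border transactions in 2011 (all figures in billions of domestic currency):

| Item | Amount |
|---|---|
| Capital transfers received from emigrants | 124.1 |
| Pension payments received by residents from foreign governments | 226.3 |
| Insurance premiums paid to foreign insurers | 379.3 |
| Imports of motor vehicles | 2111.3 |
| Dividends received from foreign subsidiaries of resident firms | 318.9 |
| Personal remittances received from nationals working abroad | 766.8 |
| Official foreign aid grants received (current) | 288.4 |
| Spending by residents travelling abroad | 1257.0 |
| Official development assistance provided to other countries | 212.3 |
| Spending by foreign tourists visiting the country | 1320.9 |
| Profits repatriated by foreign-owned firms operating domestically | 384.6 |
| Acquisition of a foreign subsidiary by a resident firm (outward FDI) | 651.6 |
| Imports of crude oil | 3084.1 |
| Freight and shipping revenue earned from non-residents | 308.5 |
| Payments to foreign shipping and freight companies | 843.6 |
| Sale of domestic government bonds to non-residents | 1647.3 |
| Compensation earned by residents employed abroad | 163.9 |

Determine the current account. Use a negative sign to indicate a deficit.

-4878.5

Goods: -2111.3 - 3084.1 = -5195.4
Services: -1257.0 - 843.6 + 308.5 + 1320.9 - 379.3 = -850.5
Primary income: 318.9 - 384.6 + 163.9 = 98.2
Secondary income: 288.4 + 766.8 + 226.3 - 212.3 = 1069.2
Current account = (-5195.4) + (-850.5) + 98.2 + 1069.2 = -4878.5
(Excluded from the current account — capital account: capital transfers received from emigrants 124.1; financial account: acquisition of a foreign subsidiary by a resident firm (outward FDI) 651.6, sale of domestic government bonds to non-residents 1647.3.)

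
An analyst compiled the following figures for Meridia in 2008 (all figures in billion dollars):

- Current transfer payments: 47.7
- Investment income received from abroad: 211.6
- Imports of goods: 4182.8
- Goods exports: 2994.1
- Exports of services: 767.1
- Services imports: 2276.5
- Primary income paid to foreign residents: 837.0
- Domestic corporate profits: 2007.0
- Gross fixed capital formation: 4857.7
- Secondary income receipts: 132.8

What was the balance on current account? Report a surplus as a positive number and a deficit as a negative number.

Goods balance = 2994.1 - 4182.8 = -1188.7
Services balance = 767.1 - 2276.5 = -1509.4
Trade balance (goods + services) = -1188.7 + (-1509.4) = -2698.1
Net primary income = 211.6 - 837.0 = -625.4
Net secondary income = 132.8 - 47.7 = 85.1
Current account = -2698.1 + (-625.4) + 85.1 = -3238.4

-3238.4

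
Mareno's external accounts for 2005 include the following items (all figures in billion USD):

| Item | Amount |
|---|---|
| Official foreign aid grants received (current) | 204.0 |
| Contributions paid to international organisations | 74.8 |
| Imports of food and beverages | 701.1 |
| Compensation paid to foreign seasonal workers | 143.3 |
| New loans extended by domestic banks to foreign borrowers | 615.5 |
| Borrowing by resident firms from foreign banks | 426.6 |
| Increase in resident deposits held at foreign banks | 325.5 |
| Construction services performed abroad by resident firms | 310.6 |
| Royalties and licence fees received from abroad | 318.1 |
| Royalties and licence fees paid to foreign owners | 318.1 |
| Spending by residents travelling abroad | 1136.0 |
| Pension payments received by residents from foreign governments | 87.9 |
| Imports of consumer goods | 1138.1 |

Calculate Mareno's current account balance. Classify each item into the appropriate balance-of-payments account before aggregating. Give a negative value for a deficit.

-2590.8

Goods: -701.1 - 1138.1 = -1839.2
Services: 310.6 - 1136.0 - 318.1 + 318.1 = -825.4
Primary income: -143.3
Secondary income: 87.9 + 204.0 - 74.8 = 217.1
Current account = (-1839.2) + (-825.4) + (-143.3) + 217.1 = -2590.8
(Excluded from the current account — financial account: new loans extended by domestic banks to foreign borrowers 615.5, borrowing by resident firms from foreign banks 426.6, increase in resident deposits held at foreign banks 325.5.)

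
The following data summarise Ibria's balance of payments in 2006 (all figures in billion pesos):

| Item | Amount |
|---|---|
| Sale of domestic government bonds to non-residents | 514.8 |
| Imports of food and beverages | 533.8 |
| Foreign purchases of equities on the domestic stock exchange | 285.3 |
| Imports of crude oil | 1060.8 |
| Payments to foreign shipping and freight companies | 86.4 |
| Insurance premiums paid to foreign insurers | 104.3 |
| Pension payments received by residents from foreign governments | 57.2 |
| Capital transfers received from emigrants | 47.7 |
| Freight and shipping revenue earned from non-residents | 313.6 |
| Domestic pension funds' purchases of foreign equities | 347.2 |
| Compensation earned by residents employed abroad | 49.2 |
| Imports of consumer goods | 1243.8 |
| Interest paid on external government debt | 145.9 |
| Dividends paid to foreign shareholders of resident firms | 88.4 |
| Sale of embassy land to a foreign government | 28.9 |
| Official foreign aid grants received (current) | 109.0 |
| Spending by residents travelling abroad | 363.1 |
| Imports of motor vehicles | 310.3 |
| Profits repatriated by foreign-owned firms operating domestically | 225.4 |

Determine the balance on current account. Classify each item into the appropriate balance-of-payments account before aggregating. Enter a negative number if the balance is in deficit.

-3633.2

Goods: -533.8 - 1243.8 - 1060.8 - 310.3 = -3148.7
Services: -86.4 + 313.6 - 363.1 - 104.3 = -240.2
Primary income: 49.2 - 145.9 - 225.4 - 88.4 = -410.5
Secondary income: 109.0 + 57.2 = 166.2
Current account = (-3148.7) + (-240.2) + (-410.5) + 166.2 = -3633.2
(Excluded from the current account — financial account: sale of domestic government bonds to non-residents 514.8, foreign purchases of equities on the domestic stock exchange 285.3, domestic pension funds' purchases of foreign equities 347.2; capital account: capital transfers received from emigrants 47.7, sale of embassy land to a foreign government 28.9.)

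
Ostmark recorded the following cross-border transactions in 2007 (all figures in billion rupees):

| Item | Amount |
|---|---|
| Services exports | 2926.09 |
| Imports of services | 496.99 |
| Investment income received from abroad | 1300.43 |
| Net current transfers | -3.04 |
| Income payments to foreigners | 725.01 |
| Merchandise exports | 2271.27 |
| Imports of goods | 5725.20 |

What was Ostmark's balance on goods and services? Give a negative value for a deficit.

-1024.83

Goods balance = 2271.27 - 5725.20 = -3453.93
Services balance = 2926.09 - 496.99 = 2429.10
Trade balance (goods + services) = -3453.93 + 2429.10 = -1024.83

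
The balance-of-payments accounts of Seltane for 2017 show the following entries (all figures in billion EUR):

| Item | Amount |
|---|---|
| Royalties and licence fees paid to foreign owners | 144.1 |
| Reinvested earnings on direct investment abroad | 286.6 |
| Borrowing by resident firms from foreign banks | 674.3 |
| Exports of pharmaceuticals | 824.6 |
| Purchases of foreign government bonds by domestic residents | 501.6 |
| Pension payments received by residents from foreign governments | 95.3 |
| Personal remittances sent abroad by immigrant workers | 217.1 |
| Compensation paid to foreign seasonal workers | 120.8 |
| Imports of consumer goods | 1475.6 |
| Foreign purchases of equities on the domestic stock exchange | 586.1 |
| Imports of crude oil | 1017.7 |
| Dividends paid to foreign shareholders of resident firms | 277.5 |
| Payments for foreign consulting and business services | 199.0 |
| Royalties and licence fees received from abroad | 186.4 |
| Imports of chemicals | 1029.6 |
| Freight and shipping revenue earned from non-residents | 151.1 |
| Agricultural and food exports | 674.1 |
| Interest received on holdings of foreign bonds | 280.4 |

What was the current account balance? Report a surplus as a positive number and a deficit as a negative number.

-1982.9

Goods: 824.6 - 1475.6 + 674.1 - 1029.6 - 1017.7 = -2024.2
Services: 186.4 - 199.0 + 151.1 - 144.1 = -5.6
Primary income: 286.6 - 120.8 - 277.5 + 280.4 = 168.7
Secondary income: 95.3 - 217.1 = -121.8
Current account = (-2024.2) + (-5.6) + 168.7 + (-121.8) = -1982.9
(Excluded from the current account — financial account: borrowing by resident firms from foreign banks 674.3, purchases of foreign government bonds by domestic residents 501.6, foreign purchases of equities on the domestic stock exchange 586.1.)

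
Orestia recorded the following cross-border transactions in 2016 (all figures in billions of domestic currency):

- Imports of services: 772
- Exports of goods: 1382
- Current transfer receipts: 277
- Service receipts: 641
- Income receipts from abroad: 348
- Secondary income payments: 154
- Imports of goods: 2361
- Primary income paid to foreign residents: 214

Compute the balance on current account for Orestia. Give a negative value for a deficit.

-853

Goods balance = 1382 - 2361 = -979
Services balance = 641 - 772 = -131
Trade balance (goods + services) = -979 + (-131) = -1110
Net primary income = 348 - 214 = 134
Net secondary income = 277 - 154 = 123
Current account = -1110 + 134 + 123 = -853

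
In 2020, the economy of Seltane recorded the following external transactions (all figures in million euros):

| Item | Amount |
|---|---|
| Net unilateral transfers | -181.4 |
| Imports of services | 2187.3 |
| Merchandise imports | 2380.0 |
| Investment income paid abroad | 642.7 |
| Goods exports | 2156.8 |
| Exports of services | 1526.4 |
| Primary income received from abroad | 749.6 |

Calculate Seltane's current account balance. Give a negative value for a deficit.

Goods balance = 2156.8 - 2380.0 = -223.2
Services balance = 1526.4 - 2187.3 = -660.9
Trade balance (goods + services) = -223.2 + (-660.9) = -884.1
Net primary income = 749.6 - 642.7 = 106.9
Net secondary income = -181.4
Current account = -884.1 + 106.9 + (-181.4) = -958.6

-958.6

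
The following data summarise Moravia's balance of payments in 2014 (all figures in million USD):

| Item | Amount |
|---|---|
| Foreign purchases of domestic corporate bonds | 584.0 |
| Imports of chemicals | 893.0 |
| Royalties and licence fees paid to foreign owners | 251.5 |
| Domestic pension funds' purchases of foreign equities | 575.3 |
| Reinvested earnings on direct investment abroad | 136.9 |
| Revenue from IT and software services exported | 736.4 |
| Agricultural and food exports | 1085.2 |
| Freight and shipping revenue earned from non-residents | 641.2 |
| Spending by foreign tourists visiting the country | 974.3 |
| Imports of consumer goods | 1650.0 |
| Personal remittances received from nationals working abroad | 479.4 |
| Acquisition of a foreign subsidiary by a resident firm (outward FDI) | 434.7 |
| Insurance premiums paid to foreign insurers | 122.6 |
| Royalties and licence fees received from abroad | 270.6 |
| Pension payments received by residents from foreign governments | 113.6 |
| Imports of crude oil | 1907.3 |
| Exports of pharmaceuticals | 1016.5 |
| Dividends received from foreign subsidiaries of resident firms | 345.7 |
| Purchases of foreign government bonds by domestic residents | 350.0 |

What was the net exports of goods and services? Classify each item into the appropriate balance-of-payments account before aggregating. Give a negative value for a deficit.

-100.2

Goods: -893.0 + 1085.2 - 1907.3 + 1016.5 - 1650.0 = -2348.6
Services: 736.4 + 974.3 - 251.5 + 641.2 - 122.6 + 270.6 = 2248.4
Trade balance = -2348.6 + 2248.4 = -100.2
(Excluded from the trade balance — financial account: foreign purchases of domestic corporate bonds 584.0, domestic pension funds' purchases of foreign equities 575.3, acquisition of a foreign subsidiary by a resident firm (outward FDI) 434.7, purchases of foreign government bonds by domestic residents 350.0; primary income: reinvested earnings on direct investment abroad 136.9, dividends received from foreign subsidiaries of resident firms 345.7; secondary income: personal remittances received from nationals working abroad 479.4, pension payments received by residents from foreign governments 113.6.)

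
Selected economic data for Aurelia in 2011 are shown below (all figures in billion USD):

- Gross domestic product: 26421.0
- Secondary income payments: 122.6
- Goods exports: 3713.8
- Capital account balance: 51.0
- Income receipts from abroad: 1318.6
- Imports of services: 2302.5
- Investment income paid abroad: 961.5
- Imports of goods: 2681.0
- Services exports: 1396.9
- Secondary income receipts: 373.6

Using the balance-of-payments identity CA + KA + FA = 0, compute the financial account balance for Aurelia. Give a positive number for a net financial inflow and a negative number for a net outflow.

-786.3

Goods balance = 3713.8 - 2681.0 = 1032.8
Services balance = 1396.9 - 2302.5 = -905.6
Trade balance (goods + services) = 1032.8 + (-905.6) = 127.2
Net primary income = 1318.6 - 961.5 = 357.1
Net secondary income = 373.6 - 122.6 = 251.0
Current account = 127.2 + 357.1 + 251.0 = 735.3
Financial account = -(735.3 + 51.0) = -786.3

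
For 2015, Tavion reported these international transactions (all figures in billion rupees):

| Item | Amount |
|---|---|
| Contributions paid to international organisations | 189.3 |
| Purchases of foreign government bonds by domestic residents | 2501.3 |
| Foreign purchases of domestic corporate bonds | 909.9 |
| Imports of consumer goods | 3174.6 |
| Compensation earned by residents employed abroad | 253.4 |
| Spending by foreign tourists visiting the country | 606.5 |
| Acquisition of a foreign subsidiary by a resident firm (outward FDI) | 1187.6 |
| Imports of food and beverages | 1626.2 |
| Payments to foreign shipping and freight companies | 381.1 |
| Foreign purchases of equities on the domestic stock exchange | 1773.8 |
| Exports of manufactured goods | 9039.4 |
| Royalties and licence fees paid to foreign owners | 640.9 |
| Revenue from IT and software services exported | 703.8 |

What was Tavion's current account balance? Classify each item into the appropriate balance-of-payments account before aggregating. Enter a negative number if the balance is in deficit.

Goods: 9039.4 - 3174.6 - 1626.2 = 4238.6
Services: -640.9 - 381.1 + 606.5 + 703.8 = 288.3
Primary income: 253.4
Secondary income: -189.3
Current account = 4238.6 + 288.3 + 253.4 + (-189.3) = 4591.0
(Excluded from the current account — financial account: purchases of foreign government bonds by domestic residents 2501.3, foreign purchases of domestic corporate bonds 909.9, acquisition of a foreign subsidiary by a resident firm (outward FDI) 1187.6, foreign purchases of equities on the domestic stock exchange 1773.8.)

4591.0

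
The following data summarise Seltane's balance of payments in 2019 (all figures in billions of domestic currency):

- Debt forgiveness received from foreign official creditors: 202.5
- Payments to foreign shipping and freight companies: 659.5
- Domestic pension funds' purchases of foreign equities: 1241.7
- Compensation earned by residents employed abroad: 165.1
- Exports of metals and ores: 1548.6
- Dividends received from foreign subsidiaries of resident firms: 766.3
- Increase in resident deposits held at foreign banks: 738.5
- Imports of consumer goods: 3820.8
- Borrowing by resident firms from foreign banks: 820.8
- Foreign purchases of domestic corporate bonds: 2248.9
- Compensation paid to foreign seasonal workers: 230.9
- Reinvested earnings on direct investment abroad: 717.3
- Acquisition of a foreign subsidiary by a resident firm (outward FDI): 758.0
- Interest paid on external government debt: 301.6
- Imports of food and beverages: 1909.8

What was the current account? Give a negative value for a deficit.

Goods: -3820.8 - 1909.8 + 1548.6 = -4182.0
Services: -659.5
Primary income: 165.1 + 766.3 - 301.6 + 717.3 - 230.9 = 1116.2
Current account = (-4182.0) + (-659.5) + 1116.2 = -3725.3
(Excluded from the current account — capital account: debt forgiveness received from foreign official creditors 202.5; financial account: domestic pension funds' purchases of foreign equities 1241.7, increase in resident deposits held at foreign banks 738.5, borrowing by resident firms from foreign banks 820.8, foreign purchases of domestic corporate bonds 2248.9, acquisition of a foreign subsidiary by a resident firm (outward FDI) 758.0.)

-3725.3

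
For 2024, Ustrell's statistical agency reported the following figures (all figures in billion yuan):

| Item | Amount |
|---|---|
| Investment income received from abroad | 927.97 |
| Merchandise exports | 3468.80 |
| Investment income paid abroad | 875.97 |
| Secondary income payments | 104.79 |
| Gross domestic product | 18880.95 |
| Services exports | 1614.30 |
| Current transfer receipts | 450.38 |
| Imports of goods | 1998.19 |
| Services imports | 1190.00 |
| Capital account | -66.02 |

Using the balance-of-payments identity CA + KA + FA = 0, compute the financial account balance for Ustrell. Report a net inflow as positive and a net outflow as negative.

Goods balance = 3468.80 - 1998.19 = 1470.61
Services balance = 1614.30 - 1190.00 = 424.30
Trade balance (goods + services) = 1470.61 + 424.30 = 1894.91
Net primary income = 927.97 - 875.97 = 52.00
Net secondary income = 450.38 - 104.79 = 345.59
Current account = 1894.91 + 52.00 + 345.59 = 2292.50
Financial account = -(2292.50 + (-66.02)) = -2226.48

-2226.48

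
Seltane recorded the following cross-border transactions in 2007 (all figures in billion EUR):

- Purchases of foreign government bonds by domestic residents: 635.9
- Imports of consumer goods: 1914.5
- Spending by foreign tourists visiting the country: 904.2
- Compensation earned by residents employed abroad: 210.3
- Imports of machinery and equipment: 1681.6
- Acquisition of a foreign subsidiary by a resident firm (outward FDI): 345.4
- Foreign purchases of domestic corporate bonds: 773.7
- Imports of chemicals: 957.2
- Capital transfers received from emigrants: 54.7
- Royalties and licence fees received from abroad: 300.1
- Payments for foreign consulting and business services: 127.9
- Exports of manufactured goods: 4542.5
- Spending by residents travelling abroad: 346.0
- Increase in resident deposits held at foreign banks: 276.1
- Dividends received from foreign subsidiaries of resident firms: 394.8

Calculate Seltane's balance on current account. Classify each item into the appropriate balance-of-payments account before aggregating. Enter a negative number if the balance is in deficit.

Goods: -1914.5 + 4542.5 - 957.2 - 1681.6 = -10.8
Services: -127.9 + 904.2 - 346.0 + 300.1 = 730.4
Primary income: 210.3 + 394.8 = 605.1
Current account = (-10.8) + 730.4 + 605.1 = 1324.7
(Excluded from the current account — financial account: purchases of foreign government bonds by domestic residents 635.9, acquisition of a foreign subsidiary by a resident firm (outward FDI) 345.4, foreign purchases of domestic corporate bonds 773.7, increase in resident deposits held at foreign banks 276.1; capital account: capital transfers received from emigrants 54.7.)

1324.7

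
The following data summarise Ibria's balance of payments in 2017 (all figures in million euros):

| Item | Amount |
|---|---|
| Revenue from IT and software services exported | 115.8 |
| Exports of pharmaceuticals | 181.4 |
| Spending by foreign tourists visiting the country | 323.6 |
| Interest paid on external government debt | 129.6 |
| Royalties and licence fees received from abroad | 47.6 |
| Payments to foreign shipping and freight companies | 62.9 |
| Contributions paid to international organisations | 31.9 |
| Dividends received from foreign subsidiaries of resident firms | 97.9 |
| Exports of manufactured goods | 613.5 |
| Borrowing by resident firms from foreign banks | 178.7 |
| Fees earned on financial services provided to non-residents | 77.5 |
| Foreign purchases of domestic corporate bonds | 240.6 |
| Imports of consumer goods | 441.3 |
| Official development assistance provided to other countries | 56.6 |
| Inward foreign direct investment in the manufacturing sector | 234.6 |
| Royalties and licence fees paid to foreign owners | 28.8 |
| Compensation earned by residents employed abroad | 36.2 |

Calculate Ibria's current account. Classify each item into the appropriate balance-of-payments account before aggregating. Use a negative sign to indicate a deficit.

742.4

Goods: -441.3 + 181.4 + 613.5 = 353.6
Services: -62.9 + 77.5 + 115.8 - 28.8 + 47.6 + 323.6 = 472.8
Primary income: 97.9 - 129.6 + 36.2 = 4.5
Secondary income: -31.9 - 56.6 = -88.5
Current account = 353.6 + 472.8 + 4.5 + (-88.5) = 742.4
(Excluded from the current account — financial account: borrowing by resident firms from foreign banks 178.7, foreign purchases of domestic corporate bonds 240.6, inward foreign direct investment in the manufacturing sector 234.6.)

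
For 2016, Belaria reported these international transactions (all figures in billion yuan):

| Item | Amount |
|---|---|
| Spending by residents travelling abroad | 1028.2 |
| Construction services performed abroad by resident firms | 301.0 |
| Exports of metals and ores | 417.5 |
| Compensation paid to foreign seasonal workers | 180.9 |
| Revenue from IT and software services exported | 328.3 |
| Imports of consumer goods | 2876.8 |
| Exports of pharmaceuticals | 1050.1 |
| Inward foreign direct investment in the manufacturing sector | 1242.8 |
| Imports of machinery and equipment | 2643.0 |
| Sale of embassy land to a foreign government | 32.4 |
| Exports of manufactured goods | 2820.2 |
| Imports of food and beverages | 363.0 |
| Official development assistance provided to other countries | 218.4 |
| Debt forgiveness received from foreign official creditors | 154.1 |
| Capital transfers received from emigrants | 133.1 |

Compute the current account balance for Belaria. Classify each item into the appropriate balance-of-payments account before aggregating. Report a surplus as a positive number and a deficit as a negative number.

-2393.2

Goods: 1050.1 + 417.5 - 2643.0 + 2820.2 - 2876.8 - 363.0 = -1595.0
Services: 328.3 + 301.0 - 1028.2 = -398.9
Primary income: -180.9
Secondary income: -218.4
Current account = (-1595.0) + (-398.9) + (-180.9) + (-218.4) = -2393.2
(Excluded from the current account — financial account: inward foreign direct investment in the manufacturing sector 1242.8; capital account: sale of embassy land to a foreign government 32.4, debt forgiveness received from foreign official creditors 154.1, capital transfers received from emigrants 133.1.)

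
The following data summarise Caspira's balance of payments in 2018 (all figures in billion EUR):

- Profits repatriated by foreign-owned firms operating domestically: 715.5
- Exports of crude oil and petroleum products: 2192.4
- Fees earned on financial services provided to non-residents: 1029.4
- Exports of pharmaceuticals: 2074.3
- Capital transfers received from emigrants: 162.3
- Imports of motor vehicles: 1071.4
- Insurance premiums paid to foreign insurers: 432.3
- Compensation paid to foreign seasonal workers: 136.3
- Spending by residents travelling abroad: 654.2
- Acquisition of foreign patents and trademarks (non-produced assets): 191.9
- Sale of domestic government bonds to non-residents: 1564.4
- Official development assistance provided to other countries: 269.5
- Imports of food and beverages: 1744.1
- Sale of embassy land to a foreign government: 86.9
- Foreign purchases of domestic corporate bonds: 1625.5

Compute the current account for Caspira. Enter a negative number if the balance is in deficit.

Goods: -1071.4 - 1744.1 + 2074.3 + 2192.4 = 1451.2
Services: 1029.4 - 432.3 - 654.2 = -57.1
Primary income: -715.5 - 136.3 = -851.8
Secondary income: -269.5
Current account = 1451.2 + (-57.1) + (-851.8) + (-269.5) = 272.8
(Excluded from the current account — capital account: capital transfers received from emigrants 162.3, acquisition of foreign patents and trademarks (non-produced assets) 191.9, sale of embassy land to a foreign government 86.9; financial account: sale of domestic government bonds to non-residents 1564.4, foreign purchases of domestic corporate bonds 1625.5.)

272.8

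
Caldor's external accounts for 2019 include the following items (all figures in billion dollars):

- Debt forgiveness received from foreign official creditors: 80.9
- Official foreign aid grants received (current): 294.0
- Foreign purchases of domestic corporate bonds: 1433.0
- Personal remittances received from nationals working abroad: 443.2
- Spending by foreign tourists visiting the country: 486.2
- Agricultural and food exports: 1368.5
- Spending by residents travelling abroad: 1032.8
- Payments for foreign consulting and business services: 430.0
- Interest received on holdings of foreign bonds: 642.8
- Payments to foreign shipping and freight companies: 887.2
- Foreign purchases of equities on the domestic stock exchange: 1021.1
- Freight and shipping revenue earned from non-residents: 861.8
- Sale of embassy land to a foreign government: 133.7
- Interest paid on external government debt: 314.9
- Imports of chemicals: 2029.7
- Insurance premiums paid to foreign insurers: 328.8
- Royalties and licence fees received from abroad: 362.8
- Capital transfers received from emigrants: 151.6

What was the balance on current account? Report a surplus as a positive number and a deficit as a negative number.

Goods: 1368.5 - 2029.7 = -661.2
Services: -1032.8 + 362.8 + 861.8 + 486.2 - 328.8 - 430.0 - 887.2 = -968.0
Primary income: -314.9 + 642.8 = 327.9
Secondary income: 294.0 + 443.2 = 737.2
Current account = (-661.2) + (-968.0) + 327.9 + 737.2 = -564.1
(Excluded from the current account — capital account: debt forgiveness received from foreign official creditors 80.9, sale of embassy land to a foreign government 133.7, capital transfers received from emigrants 151.6; financial account: foreign purchases of domestic corporate bonds 1433.0, foreign purchases of equities on the domestic stock exchange 1021.1.)

-564.1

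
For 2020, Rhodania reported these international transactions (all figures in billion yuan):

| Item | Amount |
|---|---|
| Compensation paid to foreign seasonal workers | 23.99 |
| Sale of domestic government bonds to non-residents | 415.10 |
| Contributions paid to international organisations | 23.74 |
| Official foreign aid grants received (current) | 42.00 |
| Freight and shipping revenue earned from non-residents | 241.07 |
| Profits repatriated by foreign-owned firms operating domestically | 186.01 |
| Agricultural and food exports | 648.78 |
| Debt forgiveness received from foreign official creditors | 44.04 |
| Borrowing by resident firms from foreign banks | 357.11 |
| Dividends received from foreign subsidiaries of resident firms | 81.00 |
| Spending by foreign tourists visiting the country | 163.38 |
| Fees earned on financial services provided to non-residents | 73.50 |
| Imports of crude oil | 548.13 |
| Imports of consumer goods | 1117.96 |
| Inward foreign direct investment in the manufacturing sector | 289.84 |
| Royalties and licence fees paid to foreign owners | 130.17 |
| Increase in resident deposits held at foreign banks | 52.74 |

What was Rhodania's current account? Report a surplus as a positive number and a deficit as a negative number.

-780.27

Goods: 648.78 - 548.13 - 1117.96 = -1017.31
Services: 163.38 - 130.17 + 241.07 + 73.50 = 347.78
Primary income: -186.01 + 81.00 - 23.99 = -129.00
Secondary income: 42.00 - 23.74 = 18.26
Current account = (-1017.31) + 347.78 + (-129.00) + 18.26 = -780.27
(Excluded from the current account — financial account: sale of domestic government bonds to non-residents 415.10, borrowing by resident firms from foreign banks 357.11, inward foreign direct investment in the manufacturing sector 289.84, increase in resident deposits held at foreign banks 52.74; capital account: debt forgiveness received from foreign official creditors 44.04.)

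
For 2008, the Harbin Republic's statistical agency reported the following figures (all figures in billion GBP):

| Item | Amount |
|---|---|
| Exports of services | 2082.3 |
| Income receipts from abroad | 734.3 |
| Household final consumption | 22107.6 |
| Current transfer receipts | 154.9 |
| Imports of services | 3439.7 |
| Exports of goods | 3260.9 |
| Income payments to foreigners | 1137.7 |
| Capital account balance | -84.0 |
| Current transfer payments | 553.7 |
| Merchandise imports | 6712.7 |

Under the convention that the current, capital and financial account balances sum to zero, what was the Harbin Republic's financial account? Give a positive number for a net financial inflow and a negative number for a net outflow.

Goods balance = 3260.9 - 6712.7 = -3451.8
Services balance = 2082.3 - 3439.7 = -1357.4
Trade balance (goods + services) = -3451.8 + (-1357.4) = -4809.2
Net primary income = 734.3 - 1137.7 = -403.4
Net secondary income = 154.9 - 553.7 = -398.8
Current account = -4809.2 + (-403.4) + (-398.8) = -5611.4
Financial account = -(-5611.4 + (-84.0)) = 5695.4

5695.4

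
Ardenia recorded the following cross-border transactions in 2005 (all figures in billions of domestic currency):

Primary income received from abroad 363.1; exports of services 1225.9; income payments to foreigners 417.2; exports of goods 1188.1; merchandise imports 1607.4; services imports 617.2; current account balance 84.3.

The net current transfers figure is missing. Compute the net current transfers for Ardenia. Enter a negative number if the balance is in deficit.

-51.0

Current account = goods balance + services balance + net primary income + net secondary income
Sum of the known components = 135.3
Net current transfers = CA - (known components) = 84.3 - 135.3 = -51.0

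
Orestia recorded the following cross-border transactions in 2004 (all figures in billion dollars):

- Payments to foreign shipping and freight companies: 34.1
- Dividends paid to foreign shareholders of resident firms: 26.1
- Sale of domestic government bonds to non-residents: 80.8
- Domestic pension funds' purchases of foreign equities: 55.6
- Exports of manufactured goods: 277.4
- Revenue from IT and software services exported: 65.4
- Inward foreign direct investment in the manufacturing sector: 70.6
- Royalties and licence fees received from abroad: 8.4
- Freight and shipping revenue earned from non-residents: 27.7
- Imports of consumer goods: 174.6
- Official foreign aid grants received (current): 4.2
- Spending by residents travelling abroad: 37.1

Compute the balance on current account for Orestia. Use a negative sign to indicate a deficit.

111.2

Goods: 277.4 - 174.6 = 102.8
Services: 65.4 + 27.7 - 37.1 + 8.4 - 34.1 = 30.3
Primary income: -26.1
Secondary income: 4.2
Current account = 102.8 + 30.3 + (-26.1) + 4.2 = 111.2
(Excluded from the current account — financial account: sale of domestic government bonds to non-residents 80.8, domestic pension funds' purchases of foreign equities 55.6, inward foreign direct investment in the manufacturing sector 70.6.)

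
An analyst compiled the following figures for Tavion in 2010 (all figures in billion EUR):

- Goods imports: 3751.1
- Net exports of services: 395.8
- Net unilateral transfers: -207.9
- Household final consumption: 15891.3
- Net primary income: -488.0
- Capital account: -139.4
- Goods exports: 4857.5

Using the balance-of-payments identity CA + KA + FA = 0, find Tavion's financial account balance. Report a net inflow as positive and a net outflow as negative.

-666.9

Goods balance = 4857.5 - 3751.1 = 1106.4
Services balance = 395.8
Trade balance (goods + services) = 1106.4 + 395.8 = 1502.2
Net primary income = -488.0
Net secondary income = -207.9
Current account = 1502.2 + (-488.0) + (-207.9) = 806.3
Financial account = -(806.3 + (-139.4)) = -666.9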